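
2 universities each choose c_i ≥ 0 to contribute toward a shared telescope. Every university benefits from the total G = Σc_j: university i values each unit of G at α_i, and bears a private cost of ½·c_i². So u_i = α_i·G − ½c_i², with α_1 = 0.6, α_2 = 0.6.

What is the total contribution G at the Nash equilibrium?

1.2

University i's FOC: ∂u_i/∂c_i = α_i − c_i = 0, so c_i* = α_i.
NE contributions = (0.6, 0.6); G = 1.2.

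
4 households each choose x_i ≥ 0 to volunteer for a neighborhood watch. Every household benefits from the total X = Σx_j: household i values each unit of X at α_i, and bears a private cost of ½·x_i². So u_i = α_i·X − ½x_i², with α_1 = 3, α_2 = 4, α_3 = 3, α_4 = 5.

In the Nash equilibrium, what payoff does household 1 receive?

Household i's FOC: ∂u_i/∂x_i = α_i − x_i = 0, so x_i* = α_i.
NE contributions = (3, 4, 3, 5); X = 15.
u_1 = α_1·X − ½·(x_1)² = 3·15 − ½·3² = 40.5.

40.5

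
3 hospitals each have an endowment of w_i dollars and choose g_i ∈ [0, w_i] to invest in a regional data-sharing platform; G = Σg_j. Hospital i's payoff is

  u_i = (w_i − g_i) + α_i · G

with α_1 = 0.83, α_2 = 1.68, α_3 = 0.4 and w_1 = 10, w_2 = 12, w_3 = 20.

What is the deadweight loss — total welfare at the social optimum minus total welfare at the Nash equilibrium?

57.3

∂u_i/∂g_i = α_i − 1, so hospital i contributes w_i if α_i > 1, else 0.
α_i > 1 for i ∈ {2}; NE contributions (0, 12, 0), G = 12.
W^NE = Σw_i − G^NE + (Σα_i)·G^NE = 42 + 1.91·12 = 64.92.
Planner: ∂(Σu_j)/∂g_i = Σα_j − 1 = 1.91 > 0, so everyone contributes w_i; G^SO = 42, W^SO = 42 + 1.91·42 = 122.22.
Deadweight loss = 57.3.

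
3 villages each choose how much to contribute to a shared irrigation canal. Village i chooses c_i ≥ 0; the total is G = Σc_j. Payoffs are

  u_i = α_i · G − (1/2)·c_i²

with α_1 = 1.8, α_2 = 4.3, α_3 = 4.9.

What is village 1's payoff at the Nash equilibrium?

18.18

Village i's FOC: ∂u_i/∂c_i = α_i − c_i = 0, so c_i* = α_i.
NE contributions = (1.8, 4.3, 4.9); G = 11.
u_1 = α_1·G − ½·(c_1)² = 1.8·11 − ½·1.8² = 18.18.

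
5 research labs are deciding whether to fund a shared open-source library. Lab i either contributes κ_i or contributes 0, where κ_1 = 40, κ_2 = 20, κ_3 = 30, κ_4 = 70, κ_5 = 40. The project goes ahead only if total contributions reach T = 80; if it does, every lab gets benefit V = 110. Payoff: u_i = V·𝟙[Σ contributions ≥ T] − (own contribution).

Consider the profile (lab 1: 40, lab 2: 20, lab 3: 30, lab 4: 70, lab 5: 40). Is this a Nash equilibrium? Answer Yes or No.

No

Total = 200 ≥ 80: provided.
Lab 1 (pledges 40, payoff 70): dropping to 0 → total 160, payoff 110. Profitable deviation.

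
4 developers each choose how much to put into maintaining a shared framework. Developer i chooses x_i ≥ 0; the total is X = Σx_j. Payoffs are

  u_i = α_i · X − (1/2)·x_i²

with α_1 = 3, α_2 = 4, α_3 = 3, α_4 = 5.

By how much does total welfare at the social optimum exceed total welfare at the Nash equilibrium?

254.5

Developer i's FOC: ∂u_i/∂x_i = α_i − x_i = 0, so x_i* = α_i.
NE contributions = (3, 4, 3, 5); X = 15.
W^NE = (Σα)·X − ½Σα_i² = 15² − ½·59 = 195.5.
Planner sets x_i = Σα_j = 15 for every i, so X^SO = 4·15 = 60.
W^SO = (Σα)·X^SO − ½·4·(Σα)² = (4/2)·15² = 450.
Deadweight loss = W^SO − W^NE = 254.5.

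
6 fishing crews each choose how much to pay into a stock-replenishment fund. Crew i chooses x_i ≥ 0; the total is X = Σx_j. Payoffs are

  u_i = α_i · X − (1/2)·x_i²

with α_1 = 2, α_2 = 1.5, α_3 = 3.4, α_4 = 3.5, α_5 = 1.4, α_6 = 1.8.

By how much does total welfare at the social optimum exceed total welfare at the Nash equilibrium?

387.55

Crew i's FOC: ∂u_i/∂x_i = α_i − x_i = 0, so x_i* = α_i.
NE contributions = (2, 1.5, 3.4, 3.5, 1.4, 1.8); X = 13.6.
W^NE = (Σα)·X − ½Σα_i² = 13.6² − ½·35.26 = 167.33.
Planner sets x_i = Σα_j = 13.6 for every i, so X^SO = 6·13.6 = 81.6.
W^SO = (Σα)·X^SO − ½·6·(Σα)² = (6/2)·13.6² = 554.88.
Deadweight loss = W^SO − W^NE = 387.55.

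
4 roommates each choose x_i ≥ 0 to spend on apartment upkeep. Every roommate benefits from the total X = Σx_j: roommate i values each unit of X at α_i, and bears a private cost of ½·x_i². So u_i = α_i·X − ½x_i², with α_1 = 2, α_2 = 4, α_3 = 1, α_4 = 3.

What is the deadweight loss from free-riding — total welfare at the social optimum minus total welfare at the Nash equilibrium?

115

Roommate i's FOC: ∂u_i/∂x_i = α_i − x_i = 0, so x_i* = α_i.
NE contributions = (2, 4, 1, 3); X = 10.
W^NE = (Σα)·X − ½Σα_i² = 10² − ½·30 = 85.
Planner sets x_i = Σα_j = 10 for every i, so X^SO = 4·10 = 40.
W^SO = (Σα)·X^SO − ½·4·(Σα)² = (4/2)·10² = 200.
Deadweight loss = W^SO − W^NE = 115.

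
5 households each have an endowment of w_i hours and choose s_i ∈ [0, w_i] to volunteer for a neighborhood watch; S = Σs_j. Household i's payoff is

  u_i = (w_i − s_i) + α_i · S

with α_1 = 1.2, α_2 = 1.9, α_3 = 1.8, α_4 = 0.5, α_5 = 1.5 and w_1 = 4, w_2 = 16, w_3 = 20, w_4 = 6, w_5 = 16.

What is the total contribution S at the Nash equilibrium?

56

∂u_i/∂s_i = α_i − 1, so household i contributes w_i if α_i > 1, else 0.
α_i > 1 for i ∈ {1, 2, 3, 5}; NE contributions (4, 16, 20, 0, 16), S = 56.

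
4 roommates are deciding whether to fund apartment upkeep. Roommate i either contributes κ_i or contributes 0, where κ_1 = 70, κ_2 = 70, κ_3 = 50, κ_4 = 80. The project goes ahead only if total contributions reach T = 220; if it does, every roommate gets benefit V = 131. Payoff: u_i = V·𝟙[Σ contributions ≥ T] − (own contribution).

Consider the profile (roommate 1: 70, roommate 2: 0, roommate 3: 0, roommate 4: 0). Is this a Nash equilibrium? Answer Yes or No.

No

Total = 70 < 220: not provided.
Roommate 1 (pledges 70, payoff -70): dropping to 0 → total 0, payoff 0. Profitable deviation.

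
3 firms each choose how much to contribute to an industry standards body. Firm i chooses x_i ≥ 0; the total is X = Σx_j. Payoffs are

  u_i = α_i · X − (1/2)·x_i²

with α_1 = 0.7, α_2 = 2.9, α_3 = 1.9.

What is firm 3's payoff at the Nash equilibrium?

8.645

Firm i's FOC: ∂u_i/∂x_i = α_i − x_i = 0, so x_i* = α_i.
NE contributions = (0.7, 2.9, 1.9); X = 5.5.
u_3 = α_3·X − ½·(x_3)² = 1.9·5.5 − ½·1.9² = 8.645.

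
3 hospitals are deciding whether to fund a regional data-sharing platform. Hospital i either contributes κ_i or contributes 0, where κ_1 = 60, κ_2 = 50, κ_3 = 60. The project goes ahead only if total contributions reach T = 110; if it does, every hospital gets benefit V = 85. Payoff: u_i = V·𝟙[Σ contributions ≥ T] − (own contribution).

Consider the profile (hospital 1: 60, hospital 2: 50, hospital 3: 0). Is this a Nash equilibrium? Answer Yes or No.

Total = 110 ≥ 110: provided.
Hospital 1 (pledges 60, payoff 25): dropping to 0 → total 50, payoff 0. No gain.
Hospital 2 (pledges 50, payoff 35): dropping to 0 → total 60, payoff 0. No gain.
Hospital 3 (pledges 0, payoff 85): pledging 60 → total 170, payoff 25. No gain.

Yes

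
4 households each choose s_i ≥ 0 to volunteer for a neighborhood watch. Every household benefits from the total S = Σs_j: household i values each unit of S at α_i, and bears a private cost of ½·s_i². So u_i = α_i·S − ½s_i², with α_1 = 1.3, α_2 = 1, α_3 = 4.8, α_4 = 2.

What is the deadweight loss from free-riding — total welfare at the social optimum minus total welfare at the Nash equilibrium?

Household i's FOC: ∂u_i/∂s_i = α_i − s_i = 0, so s_i* = α_i.
NE contributions = (1.3, 1, 4.8, 2); S = 9.1.
W^NE = (Σα)·S − ½Σα_i² = 9.1² − ½·29.73 = 67.945.
Planner sets s_i = Σα_j = 9.1 for every i, so S^SO = 4·9.1 = 36.4.
W^SO = (Σα)·S^SO − ½·4·(Σα)² = (4/2)·9.1² = 165.62.
Deadweight loss = W^SO − W^NE = 97.675.

97.675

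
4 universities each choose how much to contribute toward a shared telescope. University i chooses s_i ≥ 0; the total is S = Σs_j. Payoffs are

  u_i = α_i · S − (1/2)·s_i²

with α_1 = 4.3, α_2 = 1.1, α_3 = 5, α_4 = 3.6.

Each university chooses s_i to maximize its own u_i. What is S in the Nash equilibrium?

University i's FOC: ∂u_i/∂s_i = α_i − s_i = 0, so s_i* = α_i.
NE contributions = (4.3, 1.1, 5, 3.6); S = 14.

14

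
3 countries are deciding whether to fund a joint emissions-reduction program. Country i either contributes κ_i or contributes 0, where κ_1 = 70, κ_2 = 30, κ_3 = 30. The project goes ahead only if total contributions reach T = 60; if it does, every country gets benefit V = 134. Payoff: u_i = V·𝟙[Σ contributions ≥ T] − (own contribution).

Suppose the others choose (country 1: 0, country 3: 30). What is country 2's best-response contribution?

30

Others' total = 30. Contributing 30 brings total to 60 ≥ 60: gain V − κ_2 = 104.
Best response: 30.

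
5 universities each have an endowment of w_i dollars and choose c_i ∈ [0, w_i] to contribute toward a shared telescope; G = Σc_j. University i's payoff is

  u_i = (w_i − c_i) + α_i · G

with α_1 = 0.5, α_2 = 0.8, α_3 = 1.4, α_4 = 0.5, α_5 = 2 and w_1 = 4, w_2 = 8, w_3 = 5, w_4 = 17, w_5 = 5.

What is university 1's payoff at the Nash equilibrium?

9

∂u_i/∂c_i = α_i − 1, so university i contributes w_i if α_i > 1, else 0.
α_i > 1 for i ∈ {3, 5}; NE contributions (0, 0, 5, 0, 5), G = 10.
u_1 = (4 − 0) + 0.5·10 = 9.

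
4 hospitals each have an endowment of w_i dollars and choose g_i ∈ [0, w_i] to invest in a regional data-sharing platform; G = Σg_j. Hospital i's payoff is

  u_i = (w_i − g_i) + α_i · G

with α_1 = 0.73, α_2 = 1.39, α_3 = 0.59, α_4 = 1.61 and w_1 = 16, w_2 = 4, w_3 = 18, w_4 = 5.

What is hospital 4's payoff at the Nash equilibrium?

14.49

∂u_i/∂g_i = α_i − 1, so hospital i contributes w_i if α_i > 1, else 0.
α_i > 1 for i ∈ {2, 4}; NE contributions (0, 4, 0, 5), G = 9.
u_4 = (5 − 5) + 1.61·9 = 14.49.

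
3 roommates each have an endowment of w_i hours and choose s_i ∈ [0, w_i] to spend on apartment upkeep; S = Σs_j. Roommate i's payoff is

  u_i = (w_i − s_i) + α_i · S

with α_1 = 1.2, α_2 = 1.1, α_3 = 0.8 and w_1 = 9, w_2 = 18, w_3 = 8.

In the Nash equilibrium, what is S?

27

∂u_i/∂s_i = α_i − 1, so roommate i contributes w_i if α_i > 1, else 0.
α_i > 1 for i ∈ {1, 2}; NE contributions (9, 18, 0), S = 27.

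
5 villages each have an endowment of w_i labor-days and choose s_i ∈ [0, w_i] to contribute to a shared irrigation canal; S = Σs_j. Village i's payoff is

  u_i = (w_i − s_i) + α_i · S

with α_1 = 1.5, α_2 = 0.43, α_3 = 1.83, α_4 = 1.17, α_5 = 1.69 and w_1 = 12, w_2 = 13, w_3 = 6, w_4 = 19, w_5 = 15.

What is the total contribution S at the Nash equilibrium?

∂u_i/∂s_i = α_i − 1, so village i contributes w_i if α_i > 1, else 0.
α_i > 1 for i ∈ {1, 3, 4, 5}; NE contributions (12, 0, 6, 19, 15), S = 52.

52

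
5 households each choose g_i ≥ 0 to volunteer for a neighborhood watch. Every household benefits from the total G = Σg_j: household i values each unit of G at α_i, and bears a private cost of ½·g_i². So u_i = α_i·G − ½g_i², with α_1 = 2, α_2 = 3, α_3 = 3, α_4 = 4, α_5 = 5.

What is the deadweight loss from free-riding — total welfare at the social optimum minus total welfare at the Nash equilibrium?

Household i's FOC: ∂u_i/∂g_i = α_i − g_i = 0, so g_i* = α_i.
NE contributions = (2, 3, 3, 4, 5); G = 17.
W^NE = (Σα)·G − ½Σα_i² = 17² − ½·63 = 257.5.
Planner sets g_i = Σα_j = 17 for every i, so G^SO = 5·17 = 85.
W^SO = (Σα)·G^SO − ½·5·(Σα)² = (5/2)·17² = 722.5.
Deadweight loss = W^SO − W^NE = 465.

465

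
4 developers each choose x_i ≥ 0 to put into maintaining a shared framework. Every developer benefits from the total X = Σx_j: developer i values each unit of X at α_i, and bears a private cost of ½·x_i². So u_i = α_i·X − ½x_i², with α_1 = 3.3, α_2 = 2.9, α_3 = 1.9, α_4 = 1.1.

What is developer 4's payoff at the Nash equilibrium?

Developer i's FOC: ∂u_i/∂x_i = α_i − x_i = 0, so x_i* = α_i.
NE contributions = (3.3, 2.9, 1.9, 1.1); X = 9.2.
u_4 = α_4·X − ½·(x_4)² = 1.1·9.2 − ½·1.1² = 9.515.

9.515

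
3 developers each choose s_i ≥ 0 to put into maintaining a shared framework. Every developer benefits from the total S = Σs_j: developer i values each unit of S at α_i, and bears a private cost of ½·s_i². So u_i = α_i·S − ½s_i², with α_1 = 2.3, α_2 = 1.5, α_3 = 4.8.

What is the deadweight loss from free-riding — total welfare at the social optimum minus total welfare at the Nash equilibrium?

52.27

Developer i's FOC: ∂u_i/∂s_i = α_i − s_i = 0, so s_i* = α_i.
NE contributions = (2.3, 1.5, 4.8); S = 8.6.
W^NE = (Σα)·S − ½Σα_i² = 8.6² − ½·30.58 = 58.67.
Planner sets s_i = Σα_j = 8.6 for every i, so S^SO = 3·8.6 = 25.8.
W^SO = (Σα)·S^SO − ½·3·(Σα)² = (3/2)·8.6² = 110.94.
Deadweight loss = W^SO − W^NE = 52.27.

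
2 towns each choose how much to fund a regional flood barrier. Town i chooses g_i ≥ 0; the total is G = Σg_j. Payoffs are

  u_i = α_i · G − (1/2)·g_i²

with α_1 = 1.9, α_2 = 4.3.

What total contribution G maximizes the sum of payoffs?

Planner FOC: ∂(Σu_j)/∂g_i = (Σα_j) − g_i = 0, so g_i^SO = Σα_j = 6.2 for every i; G^SO = 12.4.

12.4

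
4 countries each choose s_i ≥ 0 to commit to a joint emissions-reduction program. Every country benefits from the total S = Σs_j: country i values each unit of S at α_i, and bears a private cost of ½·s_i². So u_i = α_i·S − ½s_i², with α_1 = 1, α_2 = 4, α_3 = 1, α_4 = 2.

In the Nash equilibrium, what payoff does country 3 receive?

7.5

Country i's FOC: ∂u_i/∂s_i = α_i − s_i = 0, so s_i* = α_i.
NE contributions = (1, 4, 1, 2); S = 8.
u_3 = α_3·S − ½·(s_3)² = 1·8 − ½·1² = 7.5.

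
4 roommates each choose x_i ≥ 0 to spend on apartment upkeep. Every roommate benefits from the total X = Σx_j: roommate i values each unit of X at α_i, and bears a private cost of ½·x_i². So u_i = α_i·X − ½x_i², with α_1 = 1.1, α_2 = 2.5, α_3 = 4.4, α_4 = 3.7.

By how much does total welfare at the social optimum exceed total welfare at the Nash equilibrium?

157.145

Roommate i's FOC: ∂u_i/∂x_i = α_i − x_i = 0, so x_i* = α_i.
NE contributions = (1.1, 2.5, 4.4, 3.7); X = 11.7.
W^NE = (Σα)·X − ½Σα_i² = 11.7² − ½·40.51 = 116.635.
Planner sets x_i = Σα_j = 11.7 for every i, so X^SO = 4·11.7 = 46.8.
W^SO = (Σα)·X^SO − ½·4·(Σα)² = (4/2)·11.7² = 273.78.
Deadweight loss = W^SO − W^NE = 157.145.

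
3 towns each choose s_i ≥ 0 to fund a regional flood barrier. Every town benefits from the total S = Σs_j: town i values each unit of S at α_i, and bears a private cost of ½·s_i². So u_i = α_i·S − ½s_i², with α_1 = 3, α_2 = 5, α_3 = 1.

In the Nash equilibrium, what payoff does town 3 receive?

Town i's FOC: ∂u_i/∂s_i = α_i − s_i = 0, so s_i* = α_i.
NE contributions = (3, 5, 1); S = 9.
u_3 = α_3·S − ½·(s_3)² = 1·9 − ½·1² = 8.5.

8.5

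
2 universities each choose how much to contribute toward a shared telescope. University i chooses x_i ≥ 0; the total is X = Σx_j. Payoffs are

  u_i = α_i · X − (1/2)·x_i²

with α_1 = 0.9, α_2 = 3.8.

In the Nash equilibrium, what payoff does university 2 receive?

10.64

University i's FOC: ∂u_i/∂x_i = α_i − x_i = 0, so x_i* = α_i.
NE contributions = (0.9, 3.8); X = 4.7.
u_2 = α_2·X − ½·(x_2)² = 3.8·4.7 − ½·3.8² = 10.64.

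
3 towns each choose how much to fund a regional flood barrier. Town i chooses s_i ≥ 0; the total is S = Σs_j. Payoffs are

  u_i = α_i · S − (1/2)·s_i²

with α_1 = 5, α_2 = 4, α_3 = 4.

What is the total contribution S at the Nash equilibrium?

13

Town i's FOC: ∂u_i/∂s_i = α_i − s_i = 0, so s_i* = α_i.
NE contributions = (5, 4, 4); S = 13.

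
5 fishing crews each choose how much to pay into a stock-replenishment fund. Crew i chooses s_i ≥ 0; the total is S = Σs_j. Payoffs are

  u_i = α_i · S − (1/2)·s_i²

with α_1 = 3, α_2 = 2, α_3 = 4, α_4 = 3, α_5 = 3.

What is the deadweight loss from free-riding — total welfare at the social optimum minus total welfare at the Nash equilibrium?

Crew i's FOC: ∂u_i/∂s_i = α_i − s_i = 0, so s_i* = α_i.
NE contributions = (3, 2, 4, 3, 3); S = 15.
W^NE = (Σα)·S − ½Σα_i² = 15² − ½·47 = 201.5.
Planner sets s_i = Σα_j = 15 for every i, so S^SO = 5·15 = 75.
W^SO = (Σα)·S^SO − ½·5·(Σα)² = (5/2)·15² = 562.5.
Deadweight loss = W^SO − W^NE = 361.

361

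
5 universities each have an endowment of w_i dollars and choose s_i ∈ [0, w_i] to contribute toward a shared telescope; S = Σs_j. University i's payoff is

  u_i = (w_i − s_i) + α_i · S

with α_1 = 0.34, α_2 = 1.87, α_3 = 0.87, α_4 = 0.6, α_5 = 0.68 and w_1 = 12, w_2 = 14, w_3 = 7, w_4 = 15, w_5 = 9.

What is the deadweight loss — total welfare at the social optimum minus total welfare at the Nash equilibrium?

144.48

∂u_i/∂s_i = α_i − 1, so university i contributes w_i if α_i > 1, else 0.
α_i > 1 for i ∈ {2}; NE contributions (0, 14, 0, 0, 0), S = 14.
W^NE = Σw_i − S^NE + (Σα_i)·S^NE = 57 + 3.36·14 = 104.04.
Planner: ∂(Σu_j)/∂s_i = Σα_j − 1 = 3.36 > 0, so everyone contributes w_i; S^SO = 57, W^SO = 57 + 3.36·57 = 248.52.
Deadweight loss = 144.48.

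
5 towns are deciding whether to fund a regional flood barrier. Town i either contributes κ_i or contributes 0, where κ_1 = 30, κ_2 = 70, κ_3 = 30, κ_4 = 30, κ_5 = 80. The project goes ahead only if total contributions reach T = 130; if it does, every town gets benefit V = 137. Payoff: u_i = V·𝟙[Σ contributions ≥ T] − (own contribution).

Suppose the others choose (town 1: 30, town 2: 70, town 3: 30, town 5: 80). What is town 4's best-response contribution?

0

Others' total = 210 ≥ 130; contributing adds cost 30 for no extra benefit.
Best response: 0.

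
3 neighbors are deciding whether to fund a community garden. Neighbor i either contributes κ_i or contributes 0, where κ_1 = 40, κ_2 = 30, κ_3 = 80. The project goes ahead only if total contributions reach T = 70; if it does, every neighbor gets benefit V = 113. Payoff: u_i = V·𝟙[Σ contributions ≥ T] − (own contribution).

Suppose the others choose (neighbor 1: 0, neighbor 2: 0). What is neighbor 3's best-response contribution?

Others' total = 0. Contributing 80 brings total to 80 ≥ 70: gain V − κ_3 = 33.
Best response: 80.

80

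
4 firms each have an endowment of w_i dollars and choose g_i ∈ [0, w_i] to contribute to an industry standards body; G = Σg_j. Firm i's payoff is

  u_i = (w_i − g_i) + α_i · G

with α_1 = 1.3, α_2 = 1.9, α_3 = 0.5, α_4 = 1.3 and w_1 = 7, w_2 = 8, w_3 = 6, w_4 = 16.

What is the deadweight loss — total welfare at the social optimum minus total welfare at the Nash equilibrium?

24

∂u_i/∂g_i = α_i − 1, so firm i contributes w_i if α_i > 1, else 0.
α_i > 1 for i ∈ {1, 2, 4}; NE contributions (7, 8, 0, 16), G = 31.
W^NE = Σw_i − G^NE + (Σα_i)·G^NE = 37 + 4·31 = 161.
Planner: ∂(Σu_j)/∂g_i = Σα_j − 1 = 4 > 0, so everyone contributes w_i; G^SO = 37, W^SO = 37 + 4·37 = 185.
Deadweight loss = 24.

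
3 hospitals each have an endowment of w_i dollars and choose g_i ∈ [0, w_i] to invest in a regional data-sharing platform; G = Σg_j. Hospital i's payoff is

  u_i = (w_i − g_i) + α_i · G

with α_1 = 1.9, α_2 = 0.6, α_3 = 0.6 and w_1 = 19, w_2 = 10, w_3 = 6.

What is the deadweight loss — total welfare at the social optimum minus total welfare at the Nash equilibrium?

∂u_i/∂g_i = α_i − 1, so hospital i contributes w_i if α_i > 1, else 0.
α_i > 1 for i ∈ {1}; NE contributions (19, 0, 0), G = 19.
W^NE = Σw_i − G^NE + (Σα_i)·G^NE = 35 + 2.1·19 = 74.9.
Planner: ∂(Σu_j)/∂g_i = Σα_j − 1 = 2.1 > 0, so everyone contributes w_i; G^SO = 35, W^SO = 35 + 2.1·35 = 108.5.
Deadweight loss = 33.6.

33.6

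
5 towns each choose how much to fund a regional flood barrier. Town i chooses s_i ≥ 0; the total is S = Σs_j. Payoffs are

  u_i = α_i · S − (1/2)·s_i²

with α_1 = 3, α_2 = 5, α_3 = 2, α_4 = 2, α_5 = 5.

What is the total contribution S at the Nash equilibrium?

17

Town i's FOC: ∂u_i/∂s_i = α_i − s_i = 0, so s_i* = α_i.
NE contributions = (3, 5, 2, 2, 5); S = 17.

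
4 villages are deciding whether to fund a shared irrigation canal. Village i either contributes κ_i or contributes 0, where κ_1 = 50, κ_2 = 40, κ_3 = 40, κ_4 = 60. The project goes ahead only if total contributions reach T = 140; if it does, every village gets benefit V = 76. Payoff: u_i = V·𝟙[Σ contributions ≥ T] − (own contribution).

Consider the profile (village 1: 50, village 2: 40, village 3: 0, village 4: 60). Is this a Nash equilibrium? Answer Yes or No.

Total = 150 ≥ 140: provided.
Village 1 (pledges 50, payoff 26): dropping to 0 → total 100, payoff 0. No gain.
Village 2 (pledges 40, payoff 36): dropping to 0 → total 110, payoff 0. No gain.
Village 3 (pledges 0, payoff 76): pledging 40 → total 190, payoff 36. No gain.
Village 4 (pledges 60, payoff 16): dropping to 0 → total 90, payoff 0. No gain.

Yes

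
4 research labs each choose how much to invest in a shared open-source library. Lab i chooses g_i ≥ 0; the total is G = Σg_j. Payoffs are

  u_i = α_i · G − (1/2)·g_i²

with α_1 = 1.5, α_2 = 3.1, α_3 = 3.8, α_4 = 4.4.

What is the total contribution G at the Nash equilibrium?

Lab i's FOC: ∂u_i/∂g_i = α_i − g_i = 0, so g_i* = α_i.
NE contributions = (1.5, 3.1, 3.8, 4.4); G = 12.8.

12.8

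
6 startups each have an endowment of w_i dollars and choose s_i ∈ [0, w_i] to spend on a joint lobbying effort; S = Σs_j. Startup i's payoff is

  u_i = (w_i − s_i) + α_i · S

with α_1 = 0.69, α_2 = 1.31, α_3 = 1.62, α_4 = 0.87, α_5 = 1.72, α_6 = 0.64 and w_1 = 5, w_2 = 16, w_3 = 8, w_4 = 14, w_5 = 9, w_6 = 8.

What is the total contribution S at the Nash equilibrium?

∂u_i/∂s_i = α_i − 1, so startup i contributes w_i if α_i > 1, else 0.
α_i > 1 for i ∈ {2, 3, 5}; NE contributions (0, 16, 8, 0, 9, 0), S = 33.

33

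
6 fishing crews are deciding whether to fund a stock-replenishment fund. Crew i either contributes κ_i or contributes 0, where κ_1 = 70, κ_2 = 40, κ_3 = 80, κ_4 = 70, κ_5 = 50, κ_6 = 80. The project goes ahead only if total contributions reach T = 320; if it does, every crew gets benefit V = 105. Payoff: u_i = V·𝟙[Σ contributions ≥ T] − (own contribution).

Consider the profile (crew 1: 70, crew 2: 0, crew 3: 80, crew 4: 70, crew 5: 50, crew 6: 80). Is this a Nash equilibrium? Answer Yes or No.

Total = 350 ≥ 320: provided.
Crew 1 (pledges 70, payoff 35): dropping to 0 → total 280, payoff 0. No gain.
Crew 2 (pledges 0, payoff 105): pledging 40 → total 390, payoff 65. No gain.
Crew 3 (pledges 80, payoff 25): dropping to 0 → total 270, payoff 0. No gain.
Crew 4 (pledges 70, payoff 35): dropping to 0 → total 280, payoff 0. No gain.
Crew 5 (pledges 50, payoff 55): dropping to 0 → total 300, payoff 0. No gain.
Crew 6 (pledges 80, payoff 25): dropping to 0 → total 270, payoff 0. No gain.

Yes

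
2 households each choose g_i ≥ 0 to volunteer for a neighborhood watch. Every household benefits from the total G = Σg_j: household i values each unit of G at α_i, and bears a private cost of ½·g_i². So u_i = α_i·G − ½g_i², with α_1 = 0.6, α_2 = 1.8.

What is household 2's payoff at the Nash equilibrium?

Household i's FOC: ∂u_i/∂g_i = α_i − g_i = 0, so g_i* = α_i.
NE contributions = (0.6, 1.8); G = 2.4.
u_2 = α_2·G − ½·(g_2)² = 1.8·2.4 − ½·1.8² = 2.7.

2.7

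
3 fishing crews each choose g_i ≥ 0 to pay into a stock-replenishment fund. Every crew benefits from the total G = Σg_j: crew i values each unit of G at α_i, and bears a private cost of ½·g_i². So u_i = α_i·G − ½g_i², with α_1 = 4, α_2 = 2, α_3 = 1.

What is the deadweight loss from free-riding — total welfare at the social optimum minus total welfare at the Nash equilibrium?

35

Crew i's FOC: ∂u_i/∂g_i = α_i − g_i = 0, so g_i* = α_i.
NE contributions = (4, 2, 1); G = 7.
W^NE = (Σα)·G − ½Σα_i² = 7² − ½·21 = 38.5.
Planner sets g_i = Σα_j = 7 for every i, so G^SO = 3·7 = 21.
W^SO = (Σα)·G^SO − ½·3·(Σα)² = (3/2)·7² = 73.5.
Deadweight loss = W^SO − W^NE = 35.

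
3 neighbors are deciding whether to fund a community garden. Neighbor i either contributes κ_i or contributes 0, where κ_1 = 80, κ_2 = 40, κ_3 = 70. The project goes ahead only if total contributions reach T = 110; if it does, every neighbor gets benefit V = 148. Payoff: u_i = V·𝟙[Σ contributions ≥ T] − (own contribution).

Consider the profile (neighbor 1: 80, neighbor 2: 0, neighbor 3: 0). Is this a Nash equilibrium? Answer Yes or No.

Total = 80 < 110: not provided.
Neighbor 1 (pledges 80, payoff -80): dropping to 0 → total 0, payoff 0. Profitable deviation.

No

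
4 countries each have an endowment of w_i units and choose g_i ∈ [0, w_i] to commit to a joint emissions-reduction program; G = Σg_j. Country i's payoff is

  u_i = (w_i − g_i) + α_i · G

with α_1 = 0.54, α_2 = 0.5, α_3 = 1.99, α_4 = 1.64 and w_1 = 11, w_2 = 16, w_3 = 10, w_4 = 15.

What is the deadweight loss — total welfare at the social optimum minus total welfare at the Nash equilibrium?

∂u_i/∂g_i = α_i − 1, so country i contributes w_i if α_i > 1, else 0.
α_i > 1 for i ∈ {3, 4}; NE contributions (0, 0, 10, 15), G = 25.
W^NE = Σw_i − G^NE + (Σα_i)·G^NE = 52 + 3.67·25 = 143.75.
Planner: ∂(Σu_j)/∂g_i = Σα_j − 1 = 3.67 > 0, so everyone contributes w_i; G^SO = 52, W^SO = 52 + 3.67·52 = 242.84.
Deadweight loss = 99.09.

99.09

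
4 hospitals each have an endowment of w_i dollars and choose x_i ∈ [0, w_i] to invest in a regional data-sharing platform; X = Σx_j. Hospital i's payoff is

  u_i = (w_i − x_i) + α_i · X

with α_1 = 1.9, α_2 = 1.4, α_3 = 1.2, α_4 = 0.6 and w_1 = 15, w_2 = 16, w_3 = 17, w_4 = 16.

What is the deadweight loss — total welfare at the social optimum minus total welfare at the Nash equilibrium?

65.6

∂u_i/∂x_i = α_i − 1, so hospital i contributes w_i if α_i > 1, else 0.
α_i > 1 for i ∈ {1, 2, 3}; NE contributions (15, 16, 17, 0), X = 48.
W^NE = Σw_i − X^NE + (Σα_i)·X^NE = 64 + 4.1·48 = 260.8.
Planner: ∂(Σu_j)/∂x_i = Σα_j − 1 = 4.1 > 0, so everyone contributes w_i; X^SO = 64, W^SO = 64 + 4.1·64 = 326.4.
Deadweight loss = 65.6.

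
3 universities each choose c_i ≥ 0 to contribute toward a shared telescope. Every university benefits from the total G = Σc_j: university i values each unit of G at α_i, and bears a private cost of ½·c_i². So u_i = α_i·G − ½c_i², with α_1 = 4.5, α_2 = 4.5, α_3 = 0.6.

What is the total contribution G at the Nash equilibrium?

9.6

University i's FOC: ∂u_i/∂c_i = α_i − c_i = 0, so c_i* = α_i.
NE contributions = (4.5, 4.5, 0.6); G = 9.6.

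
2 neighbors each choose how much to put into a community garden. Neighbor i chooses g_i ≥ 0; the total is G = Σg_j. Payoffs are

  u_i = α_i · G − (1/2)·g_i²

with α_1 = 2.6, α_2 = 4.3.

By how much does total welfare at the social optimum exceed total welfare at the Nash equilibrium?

12.625

Neighbor i's FOC: ∂u_i/∂g_i = α_i − g_i = 0, so g_i* = α_i.
NE contributions = (2.6, 4.3); G = 6.9.
W^NE = (Σα)·G − ½Σα_i² = 6.9² − ½·25.25 = 34.985.
Planner sets g_i = Σα_j = 6.9 for every i, so G^SO = 2·6.9 = 13.8.
W^SO = (Σα)·G^SO − ½·2·(Σα)² = (2/2)·6.9² = 47.61.
Deadweight loss = W^SO − W^NE = 12.625.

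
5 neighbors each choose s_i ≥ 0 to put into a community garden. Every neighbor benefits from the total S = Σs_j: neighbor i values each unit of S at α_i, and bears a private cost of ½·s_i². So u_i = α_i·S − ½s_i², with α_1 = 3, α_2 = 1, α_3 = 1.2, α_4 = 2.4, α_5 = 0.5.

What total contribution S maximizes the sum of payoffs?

Planner FOC: ∂(Σu_j)/∂s_i = (Σα_j) − s_i = 0, so s_i^SO = Σα_j = 8.1 for every i; S^SO = 40.5.

40.5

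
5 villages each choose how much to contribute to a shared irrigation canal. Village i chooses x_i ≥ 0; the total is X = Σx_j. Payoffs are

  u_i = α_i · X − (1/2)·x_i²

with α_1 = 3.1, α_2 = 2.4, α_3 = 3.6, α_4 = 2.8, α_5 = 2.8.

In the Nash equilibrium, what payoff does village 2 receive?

32.4

Village i's FOC: ∂u_i/∂x_i = α_i − x_i = 0, so x_i* = α_i.
NE contributions = (3.1, 2.4, 3.6, 2.8, 2.8); X = 14.7.
u_2 = α_2·X − ½·(x_2)² = 2.4·14.7 − ½·2.4² = 32.4.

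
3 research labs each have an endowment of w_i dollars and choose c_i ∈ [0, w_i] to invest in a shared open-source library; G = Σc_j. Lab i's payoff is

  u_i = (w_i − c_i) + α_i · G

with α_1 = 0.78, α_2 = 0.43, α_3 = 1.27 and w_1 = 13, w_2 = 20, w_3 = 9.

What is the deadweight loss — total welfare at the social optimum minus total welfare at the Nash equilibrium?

48.84

∂u_i/∂c_i = α_i − 1, so lab i contributes w_i if α_i > 1, else 0.
α_i > 1 for i ∈ {3}; NE contributions (0, 0, 9), G = 9.
W^NE = Σw_i − G^NE + (Σα_i)·G^NE = 42 + 1.48·9 = 55.32.
Planner: ∂(Σu_j)/∂c_i = Σα_j − 1 = 1.48 > 0, so everyone contributes w_i; G^SO = 42, W^SO = 42 + 1.48·42 = 104.16.
Deadweight loss = 48.84.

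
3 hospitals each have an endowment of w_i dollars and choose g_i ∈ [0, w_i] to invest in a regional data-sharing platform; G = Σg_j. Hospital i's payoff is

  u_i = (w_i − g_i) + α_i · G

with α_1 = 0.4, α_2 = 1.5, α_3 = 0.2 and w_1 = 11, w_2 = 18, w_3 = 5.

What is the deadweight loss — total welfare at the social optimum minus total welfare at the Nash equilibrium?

∂u_i/∂g_i = α_i − 1, so hospital i contributes w_i if α_i > 1, else 0.
α_i > 1 for i ∈ {2}; NE contributions (0, 18, 0), G = 18.
W^NE = Σw_i − G^NE + (Σα_i)·G^NE = 34 + 1.1·18 = 53.8.
Planner: ∂(Σu_j)/∂g_i = Σα_j − 1 = 1.1 > 0, so everyone contributes w_i; G^SO = 34, W^SO = 34 + 1.1·34 = 71.4.
Deadweight loss = 17.6.

17.6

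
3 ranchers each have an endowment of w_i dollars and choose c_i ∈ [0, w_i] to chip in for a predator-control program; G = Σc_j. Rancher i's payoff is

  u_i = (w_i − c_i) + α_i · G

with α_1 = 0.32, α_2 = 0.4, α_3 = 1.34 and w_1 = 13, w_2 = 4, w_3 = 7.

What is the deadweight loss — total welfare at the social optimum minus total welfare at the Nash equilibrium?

∂u_i/∂c_i = α_i − 1, so rancher i contributes w_i if α_i > 1, else 0.
α_i > 1 for i ∈ {3}; NE contributions (0, 0, 7), G = 7.
W^NE = Σw_i − G^NE + (Σα_i)·G^NE = 24 + 1.06·7 = 31.42.
Planner: ∂(Σu_j)/∂c_i = Σα_j − 1 = 1.06 > 0, so everyone contributes w_i; G^SO = 24, W^SO = 24 + 1.06·24 = 49.44.
Deadweight loss = 18.02.

18.02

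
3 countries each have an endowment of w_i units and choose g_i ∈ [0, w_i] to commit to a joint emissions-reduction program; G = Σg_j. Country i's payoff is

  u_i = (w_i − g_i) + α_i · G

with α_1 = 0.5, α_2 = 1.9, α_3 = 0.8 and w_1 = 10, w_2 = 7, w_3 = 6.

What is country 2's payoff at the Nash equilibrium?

13.3

∂u_i/∂g_i = α_i − 1, so country i contributes w_i if α_i > 1, else 0.
α_i > 1 for i ∈ {2}; NE contributions (0, 7, 0), G = 7.
u_2 = (7 − 7) + 1.9·7 = 13.3.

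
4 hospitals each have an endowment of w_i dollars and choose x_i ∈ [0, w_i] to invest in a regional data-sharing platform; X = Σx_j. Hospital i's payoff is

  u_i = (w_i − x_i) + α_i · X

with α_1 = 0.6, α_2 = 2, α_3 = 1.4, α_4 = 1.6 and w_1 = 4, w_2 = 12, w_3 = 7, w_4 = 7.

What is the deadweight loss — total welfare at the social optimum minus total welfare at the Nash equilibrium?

18.4

∂u_i/∂x_i = α_i − 1, so hospital i contributes w_i if α_i > 1, else 0.
α_i > 1 for i ∈ {2, 3, 4}; NE contributions (0, 12, 7, 7), X = 26.
W^NE = Σw_i − X^NE + (Σα_i)·X^NE = 30 + 4.6·26 = 149.6.
Planner: ∂(Σu_j)/∂x_i = Σα_j − 1 = 4.6 > 0, so everyone contributes w_i; X^SO = 30, W^SO = 30 + 4.6·30 = 168.
Deadweight loss = 18.4.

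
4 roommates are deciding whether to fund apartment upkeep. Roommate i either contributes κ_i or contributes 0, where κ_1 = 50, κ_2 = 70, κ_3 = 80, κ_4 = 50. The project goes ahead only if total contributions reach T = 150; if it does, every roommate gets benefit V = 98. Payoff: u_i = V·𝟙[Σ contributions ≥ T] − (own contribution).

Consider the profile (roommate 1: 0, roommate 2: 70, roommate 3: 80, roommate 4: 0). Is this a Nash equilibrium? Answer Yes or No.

Yes

Total = 150 ≥ 150: provided.
Roommate 1 (pledges 0, payoff 98): pledging 50 → total 200, payoff 48. No gain.
Roommate 2 (pledges 70, payoff 28): dropping to 0 → total 80, payoff 0. No gain.
Roommate 3 (pledges 80, payoff 18): dropping to 0 → total 70, payoff 0. No gain.
Roommate 4 (pledges 0, payoff 98): pledging 50 → total 200, payoff 48. No gain.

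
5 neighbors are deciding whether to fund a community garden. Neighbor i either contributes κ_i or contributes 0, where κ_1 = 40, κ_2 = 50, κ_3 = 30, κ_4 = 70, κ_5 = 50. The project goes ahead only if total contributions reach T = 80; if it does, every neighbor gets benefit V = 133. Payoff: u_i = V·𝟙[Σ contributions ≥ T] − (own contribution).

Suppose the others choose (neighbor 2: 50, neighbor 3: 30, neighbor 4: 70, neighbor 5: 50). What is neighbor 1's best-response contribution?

Others' total = 200 ≥ 80; contributing adds cost 40 for no extra benefit.
Best response: 0.

0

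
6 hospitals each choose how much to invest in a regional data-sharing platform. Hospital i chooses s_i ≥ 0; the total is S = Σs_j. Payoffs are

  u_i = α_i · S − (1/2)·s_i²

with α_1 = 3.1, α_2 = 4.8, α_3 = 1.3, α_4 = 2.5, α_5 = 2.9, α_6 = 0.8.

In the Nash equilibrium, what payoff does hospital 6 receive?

12

Hospital i's FOC: ∂u_i/∂s_i = α_i − s_i = 0, so s_i* = α_i.
NE contributions = (3.1, 4.8, 1.3, 2.5, 2.9, 0.8); S = 15.4.
u_6 = α_6·S − ½·(s_6)² = 0.8·15.4 − ½·0.8² = 12.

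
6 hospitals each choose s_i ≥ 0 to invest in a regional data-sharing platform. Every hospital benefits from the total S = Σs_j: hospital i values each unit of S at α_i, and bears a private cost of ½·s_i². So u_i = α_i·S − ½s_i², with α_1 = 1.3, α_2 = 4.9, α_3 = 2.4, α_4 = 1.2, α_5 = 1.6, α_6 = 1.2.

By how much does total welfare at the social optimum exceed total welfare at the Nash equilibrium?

335.97

Hospital i's FOC: ∂u_i/∂s_i = α_i − s_i = 0, so s_i* = α_i.
NE contributions = (1.3, 4.9, 2.4, 1.2, 1.6, 1.2); S = 12.6.
W^NE = (Σα)·S − ½Σα_i² = 12.6² − ½·36.9 = 140.31.
Planner sets s_i = Σα_j = 12.6 for every i, so S^SO = 6·12.6 = 75.6.
W^SO = (Σα)·S^SO − ½·6·(Σα)² = (6/2)·12.6² = 476.28.
Deadweight loss = W^SO − W^NE = 335.97.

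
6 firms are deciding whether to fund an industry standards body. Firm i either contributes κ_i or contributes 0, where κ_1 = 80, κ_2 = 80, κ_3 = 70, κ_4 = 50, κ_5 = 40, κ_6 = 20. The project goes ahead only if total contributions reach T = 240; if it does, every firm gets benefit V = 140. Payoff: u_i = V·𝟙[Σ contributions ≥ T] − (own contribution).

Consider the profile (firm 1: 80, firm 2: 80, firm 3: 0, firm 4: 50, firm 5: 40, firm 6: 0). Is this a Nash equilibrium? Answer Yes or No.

Total = 250 ≥ 240: provided.
Firm 1 (pledges 80, payoff 60): dropping to 0 → total 170, payoff 0. No gain.
Firm 2 (pledges 80, payoff 60): dropping to 0 → total 170, payoff 0. No gain.
Firm 3 (pledges 0, payoff 140): pledging 70 → total 320, payoff 70. No gain.
Firm 4 (pledges 50, payoff 90): dropping to 0 → total 200, payoff 0. No gain.
Firm 5 (pledges 40, payoff 100): dropping to 0 → total 210, payoff 0. No gain.
Firm 6 (pledges 0, payoff 140): pledging 20 → total 270, payoff 120. No gain.

Yes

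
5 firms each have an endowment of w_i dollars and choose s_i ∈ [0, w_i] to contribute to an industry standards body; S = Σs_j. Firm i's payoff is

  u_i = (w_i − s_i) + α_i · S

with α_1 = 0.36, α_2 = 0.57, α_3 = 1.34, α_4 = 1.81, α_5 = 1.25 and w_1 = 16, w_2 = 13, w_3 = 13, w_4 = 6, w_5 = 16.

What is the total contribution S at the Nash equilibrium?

35

∂u_i/∂s_i = α_i − 1, so firm i contributes w_i if α_i > 1, else 0.
α_i > 1 for i ∈ {3, 4, 5}; NE contributions (0, 0, 13, 6, 16), S = 35.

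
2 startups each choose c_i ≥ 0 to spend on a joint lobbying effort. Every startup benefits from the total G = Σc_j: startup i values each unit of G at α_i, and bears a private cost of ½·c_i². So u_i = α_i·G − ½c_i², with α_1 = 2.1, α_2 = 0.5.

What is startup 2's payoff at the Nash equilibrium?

Startup i's FOC: ∂u_i/∂c_i = α_i − c_i = 0, so c_i* = α_i.
NE contributions = (2.1, 0.5); G = 2.6.
u_2 = α_2·G − ½·(c_2)² = 0.5·2.6 − ½·0.5² = 1.175.

1.175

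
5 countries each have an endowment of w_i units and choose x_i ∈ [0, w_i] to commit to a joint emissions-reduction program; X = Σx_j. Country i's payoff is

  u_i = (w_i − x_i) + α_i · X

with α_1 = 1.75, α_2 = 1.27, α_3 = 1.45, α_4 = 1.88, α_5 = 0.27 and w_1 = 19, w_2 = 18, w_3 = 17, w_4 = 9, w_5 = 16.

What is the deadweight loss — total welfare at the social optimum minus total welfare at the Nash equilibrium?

89.92

∂u_i/∂x_i = α_i − 1, so country i contributes w_i if α_i > 1, else 0.
α_i > 1 for i ∈ {1, 2, 3, 4}; NE contributions (19, 18, 17, 9, 0), X = 63.
W^NE = Σw_i − X^NE + (Σα_i)·X^NE = 79 + 5.62·63 = 433.06.
Planner: ∂(Σu_j)/∂x_i = Σα_j − 1 = 5.62 > 0, so everyone contributes w_i; X^SO = 79, W^SO = 79 + 5.62·79 = 522.98.
Deadweight loss = 89.92.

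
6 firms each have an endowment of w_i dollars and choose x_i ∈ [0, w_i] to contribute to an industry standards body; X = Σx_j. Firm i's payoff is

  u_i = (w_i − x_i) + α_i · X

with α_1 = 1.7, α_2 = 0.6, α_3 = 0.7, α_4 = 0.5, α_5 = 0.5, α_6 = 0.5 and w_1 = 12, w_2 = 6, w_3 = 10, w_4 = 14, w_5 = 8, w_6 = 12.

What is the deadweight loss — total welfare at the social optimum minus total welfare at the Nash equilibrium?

175

∂u_i/∂x_i = α_i − 1, so firm i contributes w_i if α_i > 1, else 0.
α_i > 1 for i ∈ {1}; NE contributions (12, 0, 0, 0, 0, 0), X = 12.
W^NE = Σw_i − X^NE + (Σα_i)·X^NE = 62 + 3.5·12 = 104.
Planner: ∂(Σu_j)/∂x_i = Σα_j − 1 = 3.5 > 0, so everyone contributes w_i; X^SO = 62, W^SO = 62 + 3.5·62 = 279.
Deadweight loss = 175.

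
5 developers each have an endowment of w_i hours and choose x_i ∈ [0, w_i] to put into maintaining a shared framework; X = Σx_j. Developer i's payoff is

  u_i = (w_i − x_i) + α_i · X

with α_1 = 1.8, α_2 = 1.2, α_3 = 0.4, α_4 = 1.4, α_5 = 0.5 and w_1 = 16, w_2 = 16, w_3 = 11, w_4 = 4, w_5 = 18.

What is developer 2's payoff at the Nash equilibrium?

43.2

∂u_i/∂x_i = α_i − 1, so developer i contributes w_i if α_i > 1, else 0.
α_i > 1 for i ∈ {1, 2, 4}; NE contributions (16, 16, 0, 4, 0), X = 36.
u_2 = (16 − 16) + 1.2·36 = 43.2.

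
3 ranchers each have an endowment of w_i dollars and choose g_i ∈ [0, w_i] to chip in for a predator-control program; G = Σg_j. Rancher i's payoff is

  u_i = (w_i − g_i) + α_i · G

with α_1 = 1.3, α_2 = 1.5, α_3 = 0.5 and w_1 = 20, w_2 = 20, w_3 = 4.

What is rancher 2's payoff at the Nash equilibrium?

∂u_i/∂g_i = α_i − 1, so rancher i contributes w_i if α_i > 1, else 0.
α_i > 1 for i ∈ {1, 2}; NE contributions (20, 20, 0), G = 40.
u_2 = (20 − 20) + 1.5·40 = 60.

60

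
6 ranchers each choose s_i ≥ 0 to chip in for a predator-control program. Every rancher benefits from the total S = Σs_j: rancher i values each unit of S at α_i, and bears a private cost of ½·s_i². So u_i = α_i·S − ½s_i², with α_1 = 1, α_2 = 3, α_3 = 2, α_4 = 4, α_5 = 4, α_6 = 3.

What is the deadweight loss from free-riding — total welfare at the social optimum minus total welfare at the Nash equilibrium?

Rancher i's FOC: ∂u_i/∂s_i = α_i − s_i = 0, so s_i* = α_i.
NE contributions = (1, 3, 2, 4, 4, 3); S = 17.
W^NE = (Σα)·S − ½Σα_i² = 17² − ½·55 = 261.5.
Planner sets s_i = Σα_j = 17 for every i, so S^SO = 6·17 = 102.
W^SO = (Σα)·S^SO − ½·6·(Σα)² = (6/2)·17² = 867.
Deadweight loss = W^SO − W^NE = 605.5.

605.5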